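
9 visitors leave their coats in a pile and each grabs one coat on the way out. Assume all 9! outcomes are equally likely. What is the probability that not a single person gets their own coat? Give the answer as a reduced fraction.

16687/45360

Favorable outcomes: !9 = 133496.
Total outcomes: 9! = 362880.
Probability = 133496/362880 = 16687/45360.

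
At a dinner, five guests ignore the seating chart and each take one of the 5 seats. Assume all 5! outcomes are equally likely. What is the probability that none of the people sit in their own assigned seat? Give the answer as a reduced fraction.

11/30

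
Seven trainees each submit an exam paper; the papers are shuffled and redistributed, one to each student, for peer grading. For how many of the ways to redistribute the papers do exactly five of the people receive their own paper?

21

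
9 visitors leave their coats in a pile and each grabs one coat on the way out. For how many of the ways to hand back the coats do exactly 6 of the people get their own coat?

Choose which 6 of the 9 are fixed: C(9,6) = 84.
The other 3 form a derangement: !3 = 2.
Total: 84 × 2 = 168.

168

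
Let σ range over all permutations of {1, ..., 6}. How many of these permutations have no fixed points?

!6 is the nearest integer to 6!/e.
6! = 720, and 720/e ≈ 264.87, so !6 = 265.

265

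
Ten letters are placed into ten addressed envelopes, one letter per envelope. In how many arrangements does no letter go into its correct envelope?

Use !n = n·!(n-1) + (-1)^n.
!10 = 10·133496 + 1 = 1334961

1334961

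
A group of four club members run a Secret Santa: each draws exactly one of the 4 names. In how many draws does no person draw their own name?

Use !n = (n-1)(!(n-1) + !(n-2)).
!4 = 3·(2 + 1) = 3·3 = 9

9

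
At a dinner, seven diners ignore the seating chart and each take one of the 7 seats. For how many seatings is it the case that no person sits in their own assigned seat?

1854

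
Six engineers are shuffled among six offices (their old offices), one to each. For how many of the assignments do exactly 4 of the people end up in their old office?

Pick the 4 fixed positions: C(6,4) = 15 ways.
The other 2 form a derangement: !2 = 1.
Total: 15 × 1 = 15.

15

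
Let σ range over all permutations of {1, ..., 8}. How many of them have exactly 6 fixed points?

Choose which 6 of the 8 are fixed: C(8,6) = 28.
The other 2 form a derangement: !2 = 1.
Total: 28 × 1 = 28.

28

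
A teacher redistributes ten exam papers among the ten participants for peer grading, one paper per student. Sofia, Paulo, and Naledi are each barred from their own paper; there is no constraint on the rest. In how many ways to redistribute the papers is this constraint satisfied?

2656080

Inclusion-exclusion on the 3 forbidden self-matches:
Σ_{j=0}^{3} (-1)^j C(3,j)(10-j)!
= C(3,0)·10! - C(3,1)·9! + C(3,2)·8! - C(3,3)·7!
= 3628800 - 1088640 + 120960 - 5040
= 2656080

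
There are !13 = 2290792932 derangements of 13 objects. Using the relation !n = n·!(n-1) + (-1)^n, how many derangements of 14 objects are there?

32071101049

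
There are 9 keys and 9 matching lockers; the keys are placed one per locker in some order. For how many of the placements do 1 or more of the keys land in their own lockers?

229384

Sum C(9,i)·!(9-i) for i = 1..9:
  i=1: C(9,1)·!8 = 9·14833 = 133497
  i=2: C(9,2)·!7 = 36·1854 = 66744
  i=3: C(9,3)·!6 = 84·265 = 22260
  i=4: C(9,4)·!5 = 126·44 = 5544
  i=5: C(9,5)·!4 = 126·9 = 1134
  i=6: C(9,6)·!3 = 84·2 = 168
  i=7: C(9,7)·!2 = 36·1 = 36
  i=8: C(9,8)·!1 = 9·0 = 0
  i=9: C(9,9)·!0 = 1·1 = 1
Total = 229384.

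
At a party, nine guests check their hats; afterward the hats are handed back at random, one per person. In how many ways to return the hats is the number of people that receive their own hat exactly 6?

Pick the 6 fixed positions: C(9,6) = 84 ways.
The other 3 form a derangement: !3 = 2.
Total: 84 × 2 = 168.

168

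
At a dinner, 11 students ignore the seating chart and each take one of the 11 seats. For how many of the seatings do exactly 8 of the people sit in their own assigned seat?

Choose which 8 of the 11 are fixed: C(11,8) = 165.
The other 3 form a derangement: !3 = 2.
Total: 165 × 2 = 330.

330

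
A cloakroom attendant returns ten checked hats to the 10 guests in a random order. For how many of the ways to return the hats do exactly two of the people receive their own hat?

667485

Choose which 2 of the 10 are fixed: C(10,2) = 45.
The other 8 form a derangement: !8 = 14833.
Total: 45 × 14833 = 667485.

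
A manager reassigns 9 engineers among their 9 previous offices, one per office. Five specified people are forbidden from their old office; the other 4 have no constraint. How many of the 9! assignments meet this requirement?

205056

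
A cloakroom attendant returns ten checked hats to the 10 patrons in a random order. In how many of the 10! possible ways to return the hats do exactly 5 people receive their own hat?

Choose which 5 of the 10 are fixed: C(10,5) = 252.
The other 5 form a derangement: !5 = 44.
Total: 252 × 44 = 11088.

11088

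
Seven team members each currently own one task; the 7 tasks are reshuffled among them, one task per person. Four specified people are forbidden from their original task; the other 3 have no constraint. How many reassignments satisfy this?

2790

Let A_j be the event that the j-th constrained one is fixed. By inclusion-exclusion over the 4 events:
Σ_{j=0}^{4} (-1)^j C(4,j)(7-j)!
= C(4,0)·7! - C(4,1)·6! + C(4,2)·5! - C(4,3)·4! + C(4,4)·3!
= 5040 - 2880 + 720 - 96 + 6
= 2790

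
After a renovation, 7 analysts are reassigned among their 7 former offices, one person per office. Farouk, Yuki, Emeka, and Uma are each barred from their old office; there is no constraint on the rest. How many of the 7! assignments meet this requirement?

2790

Inclusion-exclusion on the 4 forbidden self-matches:
Σ_{j=0}^{4} (-1)^j C(4,j)(7-j)!
= C(4,0)·7! - C(4,1)·6! + C(4,2)·5! - C(4,3)·4! + C(4,4)·3!
= 5040 - 2880 + 720 - 96 + 6
= 2790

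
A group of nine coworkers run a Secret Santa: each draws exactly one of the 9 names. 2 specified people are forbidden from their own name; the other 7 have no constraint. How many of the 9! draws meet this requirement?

287280

Let A_j be the event that the j-th constrained one is fixed. By inclusion-exclusion over the 2 events:
Σ_{j=0}^{2} (-1)^j C(2,j)(9-j)!
= C(2,0)·9! - C(2,1)·8! + C(2,2)·7!
= 362880 - 80640 + 5040
= 287280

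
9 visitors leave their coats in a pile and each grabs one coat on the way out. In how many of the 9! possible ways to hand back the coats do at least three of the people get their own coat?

29143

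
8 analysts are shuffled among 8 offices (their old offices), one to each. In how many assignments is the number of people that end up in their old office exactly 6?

28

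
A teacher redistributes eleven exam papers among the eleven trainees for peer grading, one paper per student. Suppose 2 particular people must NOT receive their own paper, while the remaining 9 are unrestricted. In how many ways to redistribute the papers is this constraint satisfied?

33022080

Inclusion-exclusion on the 2 forbidden self-matches:
Σ_{j=0}^{2} (-1)^j C(2,j)(11-j)!
= C(2,0)·11! - C(2,1)·10! + C(2,2)·9!
= 39916800 - 7257600 + 362880
= 33022080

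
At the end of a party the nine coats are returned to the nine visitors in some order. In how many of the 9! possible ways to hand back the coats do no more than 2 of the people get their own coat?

333737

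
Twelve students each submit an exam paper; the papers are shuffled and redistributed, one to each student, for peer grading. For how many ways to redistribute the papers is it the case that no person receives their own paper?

176214841

Use !n = (n-1)(!(n-1) + !(n-2)).
!12 = 11·(14684570 + 1334961) = 11·16019531 = 176214841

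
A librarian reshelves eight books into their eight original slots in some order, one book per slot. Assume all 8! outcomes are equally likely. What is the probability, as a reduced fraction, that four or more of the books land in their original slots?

257/13440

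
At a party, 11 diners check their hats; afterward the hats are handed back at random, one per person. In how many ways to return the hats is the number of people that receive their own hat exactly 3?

2447445

Pick the 3 fixed positions: C(11,3) = 165 ways.
The other 8 form a derangement: !8 = 14833.
Total: 165 × 14833 = 2447445.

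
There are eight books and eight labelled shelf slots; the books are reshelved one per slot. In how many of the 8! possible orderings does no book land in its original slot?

!8 is the nearest integer to 8!/e.
8! = 40320, and 40320/e ≈ 14832.90, so !8 = 14833.

14833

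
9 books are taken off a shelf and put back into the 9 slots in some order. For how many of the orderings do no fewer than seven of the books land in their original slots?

37

# with exactly i fixed is C(9,i)·!(9-i); sum over i=7..9:
  i=7: C(9,7)·!2 = 36·1 = 36
  i=8: C(9,8)·!1 = 9·0 = 0
  i=9: C(9,9)·!0 = 1·1 = 1
Total = 37.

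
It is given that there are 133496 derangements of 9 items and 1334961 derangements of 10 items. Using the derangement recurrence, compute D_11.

14684570

D_11 = (11-1)·(D_10 + D_9) = 10·(1334961 + 133496) = 10·1468457 = 14684570.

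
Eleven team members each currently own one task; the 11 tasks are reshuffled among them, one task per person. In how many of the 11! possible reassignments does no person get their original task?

14684570

The subfactorial !11 = [11!/e] (nearest integer).
11! = 39916800, and 39916800/e ≈ 14684570.08, so !11 = 14684570.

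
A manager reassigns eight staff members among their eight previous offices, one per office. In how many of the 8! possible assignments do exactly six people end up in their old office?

28

Choose which 6 of the 8 are fixed: C(8,6) = 28.
The other 2 form a derangement: !2 = 1.
Total: 28 × 1 = 28.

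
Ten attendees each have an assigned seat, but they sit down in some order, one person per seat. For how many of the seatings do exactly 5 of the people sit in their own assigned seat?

11088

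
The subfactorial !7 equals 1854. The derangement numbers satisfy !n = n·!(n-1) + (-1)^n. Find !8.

14833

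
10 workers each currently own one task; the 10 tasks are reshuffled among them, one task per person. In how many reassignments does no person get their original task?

!10 = 10! · Σ_{k=0}^{10} (-1)^k/k!
= 10! - 10!/1! + 10!/2! - 10!/3! + 10!/4! - 10!/5! + 10!/6! - 10!/7! + 10!/8! - 10!/9! + 10!/10!
= 3628800 - 3628800 + 1814400 - 604800 + 151200 - 30240 + 5040 - 720 + 90 - 10 + 1
= 1334961

1334961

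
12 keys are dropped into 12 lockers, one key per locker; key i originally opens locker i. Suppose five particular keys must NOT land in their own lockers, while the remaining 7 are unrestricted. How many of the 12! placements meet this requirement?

312273360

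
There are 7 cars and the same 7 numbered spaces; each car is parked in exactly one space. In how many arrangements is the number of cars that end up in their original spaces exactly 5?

21

Pick the 5 fixed positions: C(7,5) = 21 ways.
The other 2 form a derangement: !2 = 1.
Total: 21 × 1 = 21.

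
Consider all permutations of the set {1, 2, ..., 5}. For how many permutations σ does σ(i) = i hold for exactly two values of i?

Choose which 2 of the 5 are fixed: C(5,2) = 10.
The remaining 3 must be deranged: !3 = 2.
Total: 10 × 2 = 20.

20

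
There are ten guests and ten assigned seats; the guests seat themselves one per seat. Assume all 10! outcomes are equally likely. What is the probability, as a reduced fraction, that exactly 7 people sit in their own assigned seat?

1/15120

Favorable outcomes: C(10,7)·!3 = 120·2 = 240.
Total outcomes: 10! = 3628800.
Probability = 240/3628800 = 1/15120.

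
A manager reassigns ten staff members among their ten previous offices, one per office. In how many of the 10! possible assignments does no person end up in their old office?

1334961

Use !n = (n-1)(!(n-1) + !(n-2)).
!10 = 9·(133496 + 14833) = 9·148329 = 1334961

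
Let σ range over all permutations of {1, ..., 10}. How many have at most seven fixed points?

3628754

Sum C(10,i)·!(10-i) for i = 0..7:
  i=0: C(10,0)·!10 = 1·1334961 = 1334961
  i=1: C(10,1)·!9 = 10·133496 = 1334960
  i=2: C(10,2)·!8 = 45·14833 = 667485
  i=3: C(10,3)·!7 = 120·1854 = 222480
  i=4: C(10,4)·!6 = 210·265 = 55650
  i=5: C(10,5)·!5 = 252·44 = 11088
  i=6: C(10,6)·!4 = 210·9 = 1890
  i=7: C(10,7)·!3 = 120·2 = 240
Total = 3628754.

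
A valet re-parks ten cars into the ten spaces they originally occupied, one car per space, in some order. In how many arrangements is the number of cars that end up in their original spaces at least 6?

# with exactly i fixed is C(10,i)·!(10-i); sum over i=6..10:
  i=6: C(10,6)·!4 = 210·9 = 1890
  i=7: C(10,7)·!3 = 120·2 = 240
  i=8: C(10,8)·!2 = 45·1 = 45
  i=9: C(10,9)·!1 = 10·0 = 0
  i=10: C(10,10)·!0 = 1·1 = 1
Total = 2176.

2176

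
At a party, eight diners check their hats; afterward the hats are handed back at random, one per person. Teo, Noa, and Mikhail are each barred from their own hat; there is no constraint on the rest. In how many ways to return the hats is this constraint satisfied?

Inclusion-exclusion on the 3 forbidden self-matches:
Σ_{j=0}^{3} (-1)^j C(3,j)(8-j)!
= C(3,0)·8! - C(3,1)·7! + C(3,2)·6! - C(3,3)·5!
= 40320 - 15120 + 2160 - 120
= 27240

27240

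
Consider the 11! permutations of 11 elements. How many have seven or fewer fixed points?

# with exactly i fixed is C(11,i)·!(11-i); sum over i=0..7:
  i=0: C(11,0)·!11 = 1·14684570 = 14684570
  i=1: C(11,1)·!10 = 11·1334961 = 14684571
  i=2: C(11,2)·!9 = 55·133496 = 7342280
  i=3: C(11,3)·!8 = 165·14833 = 2447445
  i=4: C(11,4)·!7 = 330·1854 = 611820
  i=5: C(11,5)·!6 = 462·265 = 122430
  i=6: C(11,6)·!5 = 462·44 = 20328
  i=7: C(11,7)·!4 = 330·9 = 2970
Total = 39916414.

39916414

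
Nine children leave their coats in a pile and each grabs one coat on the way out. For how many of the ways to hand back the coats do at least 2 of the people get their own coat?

# with exactly i fixed is C(9,i)·!(9-i); sum over i=2..9:
  i=2: C(9,2)·!7 = 36·1854 = 66744
  i=3: C(9,3)·!6 = 84·265 = 22260
  i=4: C(9,4)·!5 = 126·44 = 5544
  i=5: C(9,5)·!4 = 126·9 = 1134
  i=6: C(9,6)·!3 = 84·2 = 168
  i=7: C(9,7)·!2 = 36·1 = 36
  i=8: C(9,8)·!1 = 9·0 = 0
  i=9: C(9,9)·!0 = 1·1 = 1
Total = 95887.

95887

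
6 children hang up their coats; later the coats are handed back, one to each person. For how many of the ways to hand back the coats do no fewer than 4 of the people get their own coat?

16

Sum C(6,i)·!(6-i) for i = 4..6:
  i=4: C(6,4)·!2 = 15·1 = 15
  i=5: C(6,5)·!1 = 6·0 = 0
  i=6: C(6,6)·!0 = 1·1 = 1
Total = 16.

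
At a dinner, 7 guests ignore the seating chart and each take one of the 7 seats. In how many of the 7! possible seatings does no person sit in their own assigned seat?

1854

Use !n = (n-1)(!(n-1) + !(n-2)).
!7 = 6·(265 + 44) = 6·309 = 1854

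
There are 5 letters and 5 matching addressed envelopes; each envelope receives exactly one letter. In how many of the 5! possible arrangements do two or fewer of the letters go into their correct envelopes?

109

# with exactly i fixed is C(5,i)·!(5-i); sum over i=0..2:
  i=0: C(5,0)·!5 = 1·44 = 44
  i=1: C(5,1)·!4 = 5·9 = 45
  i=2: C(5,2)·!3 = 10·2 = 20
Total = 109.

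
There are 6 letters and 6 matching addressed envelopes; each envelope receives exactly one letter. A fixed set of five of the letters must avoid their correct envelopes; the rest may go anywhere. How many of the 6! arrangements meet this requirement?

Inclusion-exclusion on the 5 forbidden self-matches:
Σ_{j=0}^{5} (-1)^j C(5,j)(6-j)!
= C(5,0)·6! - C(5,1)·5! + C(5,2)·4! - C(5,3)·3! + C(5,4)·2! - C(5,5)·1!
= 720 - 600 + 240 - 60 + 10 - 1
= 309

309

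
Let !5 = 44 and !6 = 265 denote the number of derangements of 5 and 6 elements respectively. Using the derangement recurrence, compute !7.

1854

!7 = (7-1)·(!6 + !5) = 6·(265 + 44) = 6·309 = 1854.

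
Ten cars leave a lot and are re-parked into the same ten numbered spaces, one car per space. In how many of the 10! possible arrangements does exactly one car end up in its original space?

1334960

Pick the single fixed position: C(10,1) = 10 ways.
The remaining 9 must be deranged: !9 = 133496.
Total: 10 × 133496 = 1334960.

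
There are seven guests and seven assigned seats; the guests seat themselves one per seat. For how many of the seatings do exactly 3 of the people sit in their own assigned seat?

315

Pick the 3 fixed positions: C(7,3) = 35 ways.
The remaining 4 must be deranged: !4 = 9.
Total: 35 × 9 = 315.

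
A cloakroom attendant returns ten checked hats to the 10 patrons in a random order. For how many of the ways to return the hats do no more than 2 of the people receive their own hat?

3337406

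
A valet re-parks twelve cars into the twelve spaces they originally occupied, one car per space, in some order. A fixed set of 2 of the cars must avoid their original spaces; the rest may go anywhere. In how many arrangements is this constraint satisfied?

402796800

Let A_j be the event that the j-th constrained one is fixed. By inclusion-exclusion over the 2 events:
Σ_{j=0}^{2} (-1)^j C(2,j)(12-j)!
= C(2,0)·12! - C(2,1)·11! + C(2,2)·10!
= 479001600 - 79833600 + 3628800
= 402796800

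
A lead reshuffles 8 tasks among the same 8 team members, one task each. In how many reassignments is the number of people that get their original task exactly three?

2464

Pick the 3 fixed positions: C(8,3) = 56 ways.
The other 5 form a derangement: !5 = 44.
Total: 56 × 44 = 2464.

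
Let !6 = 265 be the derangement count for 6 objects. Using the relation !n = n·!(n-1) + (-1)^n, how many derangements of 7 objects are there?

!7 = 7·265 - 1 = 1854.

1854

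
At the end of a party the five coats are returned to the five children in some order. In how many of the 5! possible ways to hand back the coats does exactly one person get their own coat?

45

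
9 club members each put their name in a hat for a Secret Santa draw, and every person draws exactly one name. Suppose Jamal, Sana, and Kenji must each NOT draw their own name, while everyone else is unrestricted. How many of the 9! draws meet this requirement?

Let A_j be the event that the j-th constrained one is fixed. By inclusion-exclusion over the 3 events:
Σ_{j=0}^{3} (-1)^j C(3,j)(9-j)!
= C(3,0)·9! - C(3,1)·8! + C(3,2)·7! - C(3,3)·6!
= 362880 - 120960 + 15120 - 720
= 256320

256320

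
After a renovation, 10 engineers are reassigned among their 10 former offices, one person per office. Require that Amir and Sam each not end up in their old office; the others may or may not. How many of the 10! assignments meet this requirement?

2943360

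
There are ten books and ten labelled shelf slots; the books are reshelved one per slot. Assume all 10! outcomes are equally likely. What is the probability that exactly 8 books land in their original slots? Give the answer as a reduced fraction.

1/80640

Favorable outcomes: C(10,8)·!2 = 45·1 = 45.
Total outcomes: 10! = 3628800.
Probability = 45/3628800 = 1/80640.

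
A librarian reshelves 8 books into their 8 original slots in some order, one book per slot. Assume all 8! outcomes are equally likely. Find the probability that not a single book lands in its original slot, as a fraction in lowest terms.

Favorable outcomes: !8 = 14833.
Total outcomes: 8! = 40320.
Probability = 14833/40320 = 2119/5760.

2119/5760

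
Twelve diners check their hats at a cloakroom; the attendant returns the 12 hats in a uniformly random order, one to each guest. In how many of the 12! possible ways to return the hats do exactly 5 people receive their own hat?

1468368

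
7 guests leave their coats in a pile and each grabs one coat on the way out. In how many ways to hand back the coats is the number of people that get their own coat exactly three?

Choose which 3 of the 7 are fixed: C(7,3) = 35.
The other 4 form a derangement: !4 = 9.
Total: 35 × 9 = 315.

315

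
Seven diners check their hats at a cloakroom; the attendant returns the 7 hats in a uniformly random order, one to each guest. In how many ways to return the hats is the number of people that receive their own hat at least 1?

Sum C(7,i)·!(7-i) for i = 1..7:
  i=1: C(7,1)·!6 = 7·265 = 1855
  i=2: C(7,2)·!5 = 21·44 = 924
  i=3: C(7,3)·!4 = 35·9 = 315
  i=4: C(7,4)·!3 = 35·2 = 70
  i=5: C(7,5)·!2 = 21·1 = 21
  i=6: C(7,6)·!1 = 7·0 = 0
  i=7: C(7,7)·!0 = 1·1 = 1
Total = 3186.

3186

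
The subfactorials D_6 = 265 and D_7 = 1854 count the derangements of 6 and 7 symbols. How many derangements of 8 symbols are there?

14833

D_8 = (8-1)·(D_7 + D_6) = 7·(1854 + 265) = 7·2119 = 14833.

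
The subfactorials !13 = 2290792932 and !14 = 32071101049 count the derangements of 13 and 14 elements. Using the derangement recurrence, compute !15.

481066515734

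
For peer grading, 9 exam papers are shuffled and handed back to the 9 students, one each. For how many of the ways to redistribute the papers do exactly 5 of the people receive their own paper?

Pick the 5 fixed positions: C(9,5) = 126 ways.
The remaining 4 must be deranged: !4 = 9.
Total: 126 × 9 = 1134.

1134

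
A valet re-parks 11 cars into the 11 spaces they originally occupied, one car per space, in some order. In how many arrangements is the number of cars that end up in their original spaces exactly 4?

611820

Choose which 4 of the 11 are fixed: C(11,4) = 330.
The remaining 7 must be deranged: !7 = 1854.
Total: 330 × 1854 = 611820.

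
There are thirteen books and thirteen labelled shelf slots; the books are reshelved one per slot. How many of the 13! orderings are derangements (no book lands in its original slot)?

2290792932

The number of derangements of 13 is !13 = Σ_{k=0}^{13} (-1)^k·13!/k!
= 13! - 13!/1! + 13!/2! - 13!/3! + 13!/4! - 13!/5! + 13!/6! - 13!/7! + 13!/8! - 13!/9! + 13!/10! - 13!/11! + 13!/12! - 13!/13!
= 6227020800 - 6227020800 + 3113510400 - 1037836800 + 259459200 - 51891840 + 8648640 - 1235520 + 154440 - 17160 + 1716 - 156 + 13 - 1
= 2290792932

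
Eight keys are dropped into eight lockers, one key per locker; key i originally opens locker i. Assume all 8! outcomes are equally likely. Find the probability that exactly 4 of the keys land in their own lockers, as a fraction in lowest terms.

Favorable outcomes: C(8,4)·!4 = 70·9 = 630.
Total outcomes: 8! = 40320.
Probability = 630/40320 = 1/64.

1/64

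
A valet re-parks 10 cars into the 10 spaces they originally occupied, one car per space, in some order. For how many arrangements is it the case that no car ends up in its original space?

1334961

!10 = 10! · Σ_{k=0}^{10} (-1)^k/k!
= 10! - 10!/1! + 10!/2! - 10!/3! + 10!/4! - 10!/5! + 10!/6! - 10!/7! + 10!/8! - 10!/9! + 10!/10!
= 3628800 - 3628800 + 1814400 - 604800 + 151200 - 30240 + 5040 - 720 + 90 - 10 + 1
= 1334961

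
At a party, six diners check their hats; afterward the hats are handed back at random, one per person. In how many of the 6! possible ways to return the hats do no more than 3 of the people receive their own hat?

Sum C(6,i)·!(6-i) for i = 0..3:
  i=0: C(6,0)·!6 = 1·265 = 265
  i=1: C(6,1)·!5 = 6·44 = 264
  i=2: C(6,2)·!4 = 15·9 = 135
  i=3: C(6,3)·!3 = 20·2 = 40
Total = 704.

704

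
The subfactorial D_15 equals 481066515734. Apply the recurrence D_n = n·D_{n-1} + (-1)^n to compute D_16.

D_16 = 16·481066515734 + 1 = 7697064251745.

7697064251745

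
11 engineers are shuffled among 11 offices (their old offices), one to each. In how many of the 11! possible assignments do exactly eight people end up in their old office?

330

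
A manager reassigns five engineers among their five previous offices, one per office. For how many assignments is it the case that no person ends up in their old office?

44

The subfactorial !5 = [5!/e] (nearest integer).
5! = 120, and 120/e ≈ 44.15, so !5 = 44.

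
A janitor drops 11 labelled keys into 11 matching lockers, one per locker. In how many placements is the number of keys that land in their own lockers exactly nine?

55

Pick the 9 fixed positions: C(11,9) = 55 ways.
The remaining 2 must be deranged: !2 = 1.
Total: 55 × 1 = 55.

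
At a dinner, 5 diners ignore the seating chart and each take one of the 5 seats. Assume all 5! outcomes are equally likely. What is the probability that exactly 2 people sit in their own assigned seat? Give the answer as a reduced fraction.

1/6

Favorable outcomes: C(5,2)·!3 = 10·2 = 20.
Total outcomes: 5! = 120.
Probability = 20/120 = 1/6.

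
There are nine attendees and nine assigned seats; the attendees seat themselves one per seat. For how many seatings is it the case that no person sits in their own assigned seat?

133496

!9 is the nearest integer to 9!/e.
9! = 362880, and 362880/e ≈ 133496.09, so !9 = 133496.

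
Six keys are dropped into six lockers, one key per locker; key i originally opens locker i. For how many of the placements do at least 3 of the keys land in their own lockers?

56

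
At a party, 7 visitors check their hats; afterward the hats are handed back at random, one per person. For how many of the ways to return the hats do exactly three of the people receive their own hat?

315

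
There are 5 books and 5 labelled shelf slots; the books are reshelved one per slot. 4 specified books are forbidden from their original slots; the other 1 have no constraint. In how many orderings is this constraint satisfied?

53

Let A_j be the event that the j-th constrained one is fixed. By inclusion-exclusion over the 4 events:
Σ_{j=0}^{4} (-1)^j C(4,j)(5-j)!
= C(4,0)·5! - C(4,1)·4! + C(4,2)·3! - C(4,3)·2! + C(4,4)·1!
= 120 - 96 + 36 - 8 + 1
= 53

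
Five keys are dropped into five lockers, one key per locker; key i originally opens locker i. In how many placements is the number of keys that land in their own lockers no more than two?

109

Sum C(5,i)·!(5-i) for i = 0..2:
  i=0: C(5,0)·!5 = 1·44 = 44
  i=1: C(5,1)·!4 = 5·9 = 45
  i=2: C(5,2)·!3 = 10·2 = 20
Total = 109.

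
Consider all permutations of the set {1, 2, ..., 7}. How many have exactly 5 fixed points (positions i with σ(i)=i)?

21

Pick the 5 fixed positions: C(7,5) = 21 ways.
The other 2 form a derangement: !2 = 1.
Total: 21 × 1 = 21.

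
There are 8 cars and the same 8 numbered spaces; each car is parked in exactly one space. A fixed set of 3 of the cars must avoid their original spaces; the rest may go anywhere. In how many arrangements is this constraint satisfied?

27240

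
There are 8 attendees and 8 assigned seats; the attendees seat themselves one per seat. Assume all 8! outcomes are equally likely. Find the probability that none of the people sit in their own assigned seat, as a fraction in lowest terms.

Favorable outcomes: !8 = 14833.
Total outcomes: 8! = 40320.
Probability = 14833/40320 = 2119/5760.

2119/5760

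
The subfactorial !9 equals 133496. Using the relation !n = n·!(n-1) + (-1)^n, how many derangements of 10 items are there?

!10 = 10·133496 + 1 = 1334961.

1334961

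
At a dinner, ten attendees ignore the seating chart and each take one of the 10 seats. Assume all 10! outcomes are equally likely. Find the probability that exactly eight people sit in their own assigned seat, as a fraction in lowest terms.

1/80640

Favorable outcomes: C(10,8)·!2 = 45·1 = 45.
Total outcomes: 10! = 3628800.
Probability = 45/3628800 = 1/80640.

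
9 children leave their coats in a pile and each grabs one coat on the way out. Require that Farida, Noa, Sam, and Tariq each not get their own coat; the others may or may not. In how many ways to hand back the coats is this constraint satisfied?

229080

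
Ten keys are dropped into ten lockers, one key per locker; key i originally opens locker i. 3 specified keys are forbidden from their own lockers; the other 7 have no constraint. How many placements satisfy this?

2656080

Let A_j be the event that the j-th constrained one is fixed. By inclusion-exclusion over the 3 events:
Σ_{j=0}^{3} (-1)^j C(3,j)(10-j)!
= C(3,0)·10! - C(3,1)·9! + C(3,2)·8! - C(3,3)·7!
= 3628800 - 1088640 + 120960 - 5040
= 2656080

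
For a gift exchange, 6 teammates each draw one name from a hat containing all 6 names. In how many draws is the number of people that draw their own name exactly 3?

Choose which 3 of the 6 are fixed: C(6,3) = 20.
The other 3 form a derangement: !3 = 2.
Total: 20 × 2 = 40.

40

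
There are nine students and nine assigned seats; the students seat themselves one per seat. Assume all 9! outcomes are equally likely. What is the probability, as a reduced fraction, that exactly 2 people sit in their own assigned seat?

Favorable outcomes: C(9,2)·!7 = 36·1854 = 66744.
Total outcomes: 9! = 362880.
Probability = 66744/362880 = 103/560.

103/560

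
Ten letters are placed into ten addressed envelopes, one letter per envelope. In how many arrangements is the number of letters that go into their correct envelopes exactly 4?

Pick the 4 fixed positions: C(10,4) = 210 ways.
The remaining 6 must be deranged: !6 = 265.
Total: 210 × 265 = 55650.

55650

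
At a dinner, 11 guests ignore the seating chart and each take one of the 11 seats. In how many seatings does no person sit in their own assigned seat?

14684570

!11 is the nearest integer to 11!/e.
11! = 39916800, and 39916800/e ≈ 14684570.08, so !11 = 14684570.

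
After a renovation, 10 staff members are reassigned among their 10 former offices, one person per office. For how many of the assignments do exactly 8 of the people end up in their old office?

45

Choose which 8 of the 10 are fixed: C(10,8) = 45.
The remaining 2 must be deranged: !2 = 1.
Total: 45 × 1 = 45.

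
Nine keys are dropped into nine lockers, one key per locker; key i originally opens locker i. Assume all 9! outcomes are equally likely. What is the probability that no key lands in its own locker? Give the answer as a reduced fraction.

Favorable outcomes: !9 = 133496.
Total outcomes: 9! = 362880.
Probability = 133496/362880 = 16687/45360.

16687/45360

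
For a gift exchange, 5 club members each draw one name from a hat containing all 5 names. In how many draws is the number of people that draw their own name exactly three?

10

Pick the 3 fixed positions: C(5,3) = 10 ways.
The other 2 form a derangement: !2 = 1.
Total: 10 × 1 = 10.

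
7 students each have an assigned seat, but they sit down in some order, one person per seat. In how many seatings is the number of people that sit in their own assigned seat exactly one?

Choose which one of the 7 is fixed: C(7,1) = 7.
The remaining 6 must be deranged: !6 = 265.
Total: 7 × 265 = 1855.

1855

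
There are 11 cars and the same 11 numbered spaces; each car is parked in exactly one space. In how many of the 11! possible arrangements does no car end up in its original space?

14684570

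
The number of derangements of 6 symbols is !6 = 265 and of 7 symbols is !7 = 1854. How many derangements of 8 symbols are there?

14833

!8 = (8-1)·(!7 + !6) = 7·(1854 + 265) = 7·2119 = 14833.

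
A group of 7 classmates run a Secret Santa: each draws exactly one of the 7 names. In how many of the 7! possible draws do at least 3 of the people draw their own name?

# with exactly i fixed is C(7,i)·!(7-i); sum over i=3..7:
  i=3: C(7,3)·!4 = 35·9 = 315
  i=4: C(7,4)·!3 = 35·2 = 70
  i=5: C(7,5)·!2 = 21·1 = 21
  i=6: C(7,6)·!1 = 7·0 = 0
  i=7: C(7,7)·!0 = 1·1 = 1
Total = 407.

407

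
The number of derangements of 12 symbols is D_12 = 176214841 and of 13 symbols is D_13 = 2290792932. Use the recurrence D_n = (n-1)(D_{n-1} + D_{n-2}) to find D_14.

D_14 = (14-1)·(D_13 + D_12) = 13·(2290792932 + 176214841) = 13·2467007773 = 32071101049.

32071101049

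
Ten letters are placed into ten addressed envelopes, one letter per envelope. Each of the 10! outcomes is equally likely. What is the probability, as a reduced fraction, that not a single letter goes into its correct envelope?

Favorable outcomes: !10 = 1334961.
Total outcomes: 10! = 3628800.
Probability = 1334961/3628800 = 16481/44800.

16481/44800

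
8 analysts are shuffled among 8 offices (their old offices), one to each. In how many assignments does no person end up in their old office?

!8 is the nearest integer to 8!/e.
8! = 40320, and 40320/e ≈ 14832.90, so !8 = 14833.

14833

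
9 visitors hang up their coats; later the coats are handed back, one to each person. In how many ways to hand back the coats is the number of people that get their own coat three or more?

29143

# with exactly i fixed is C(9,i)·!(9-i); sum over i=3..9:
  i=3: C(9,3)·!6 = 84·265 = 22260
  i=4: C(9,4)·!5 = 126·44 = 5544
  i=5: C(9,5)·!4 = 126·9 = 1134
  i=6: C(9,6)·!3 = 84·2 = 168
  i=7: C(9,7)·!2 = 36·1 = 36
  i=8: C(9,8)·!1 = 9·0 = 0
  i=9: C(9,9)·!0 = 1·1 = 1
Total = 29143.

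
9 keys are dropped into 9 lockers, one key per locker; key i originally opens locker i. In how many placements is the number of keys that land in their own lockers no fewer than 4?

6883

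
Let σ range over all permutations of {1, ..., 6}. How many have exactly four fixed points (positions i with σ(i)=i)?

15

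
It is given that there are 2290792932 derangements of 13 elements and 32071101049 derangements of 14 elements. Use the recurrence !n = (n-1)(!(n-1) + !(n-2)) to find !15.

!15 = (15-1)·(!14 + !13) = 14·(32071101049 + 2290792932) = 14·34361893981 = 481066515734.

481066515734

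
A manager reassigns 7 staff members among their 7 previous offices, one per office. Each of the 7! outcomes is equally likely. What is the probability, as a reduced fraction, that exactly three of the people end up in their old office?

1/16

Favorable outcomes: C(7,3)·!4 = 35·9 = 315.
Total outcomes: 7! = 5040.
Probability = 315/5040 = 1/16.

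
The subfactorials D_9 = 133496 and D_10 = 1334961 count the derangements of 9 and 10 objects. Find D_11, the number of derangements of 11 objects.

14684570

D_11 = (11-1)·(D_10 + D_9) = 10·(1334961 + 133496) = 10·1468457 = 14684570.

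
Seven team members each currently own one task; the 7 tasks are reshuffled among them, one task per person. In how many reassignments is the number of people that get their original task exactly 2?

Pick the 2 fixed positions: C(7,2) = 21 ways.
The other 5 form a derangement: !5 = 44.
Total: 21 × 44 = 924.

924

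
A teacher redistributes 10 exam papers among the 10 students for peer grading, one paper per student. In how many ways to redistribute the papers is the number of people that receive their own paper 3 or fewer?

Sum C(10,i)·!(10-i) for i = 0..3:
  i=0: C(10,0)·!10 = 1·1334961 = 1334961
  i=1: C(10,1)·!9 = 10·133496 = 1334960
  i=2: C(10,2)·!8 = 45·14833 = 667485
  i=3: C(10,3)·!7 = 120·1854 = 222480
Total = 3559886.

3559886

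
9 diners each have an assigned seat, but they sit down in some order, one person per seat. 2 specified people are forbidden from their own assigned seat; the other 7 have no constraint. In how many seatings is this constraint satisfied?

287280

Inclusion-exclusion on the 2 forbidden self-matches:
Σ_{j=0}^{2} (-1)^j C(2,j)(9-j)!
= C(2,0)·9! - C(2,1)·8! + C(2,2)·7!
= 362880 - 80640 + 5040
= 287280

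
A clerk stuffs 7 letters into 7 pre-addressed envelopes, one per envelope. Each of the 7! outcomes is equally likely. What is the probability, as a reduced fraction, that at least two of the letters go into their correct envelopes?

1331/5040

Favorable outcomes: Σ_{i≥2} C(7,i)·!(7-i) = 21·44 + 35·9 + 35·2 + 21·1 + 7·0 + 1·1 = 1331.
Total outcomes: 7! = 5040.
Probability = 1331/5040 = 1331/5040.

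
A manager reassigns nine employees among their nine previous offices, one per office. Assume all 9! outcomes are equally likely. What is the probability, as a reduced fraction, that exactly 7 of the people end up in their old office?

1/10080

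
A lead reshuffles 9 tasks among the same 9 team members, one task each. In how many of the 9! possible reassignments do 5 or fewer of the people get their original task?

362675

Sum C(9,i)·!(9-i) for i = 0..5:
  i=0: C(9,0)·!9 = 1·133496 = 133496
  i=1: C(9,1)·!8 = 9·14833 = 133497
  i=2: C(9,2)·!7 = 36·1854 = 66744
  i=3: C(9,3)·!6 = 84·265 = 22260
  i=4: C(9,4)·!5 = 126·44 = 5544
  i=5: C(9,5)·!4 = 126·9 = 1134
Total = 362675.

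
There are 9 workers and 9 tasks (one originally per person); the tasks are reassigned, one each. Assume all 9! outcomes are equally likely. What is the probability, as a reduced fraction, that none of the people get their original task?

Favorable outcomes: !9 = 133496.
Total outcomes: 9! = 362880.
Probability = 133496/362880 = 16687/45360.

16687/45360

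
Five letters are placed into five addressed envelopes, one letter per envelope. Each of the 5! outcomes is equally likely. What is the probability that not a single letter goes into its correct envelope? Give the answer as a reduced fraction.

11/30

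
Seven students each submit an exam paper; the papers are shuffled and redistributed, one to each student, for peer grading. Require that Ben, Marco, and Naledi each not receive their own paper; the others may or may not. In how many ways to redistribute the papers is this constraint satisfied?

3216

Inclusion-exclusion on the 3 forbidden self-matches:
Σ_{j=0}^{3} (-1)^j C(3,j)(7-j)!
= C(3,0)·7! - C(3,1)·6! + C(3,2)·5! - C(3,3)·4!
= 5040 - 2160 + 360 - 24
= 3216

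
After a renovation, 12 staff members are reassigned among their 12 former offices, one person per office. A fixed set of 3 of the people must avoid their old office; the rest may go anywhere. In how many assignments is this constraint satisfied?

369774720

Let A_j be the event that the j-th constrained one is fixed. By inclusion-exclusion over the 3 events:
Σ_{j=0}^{3} (-1)^j C(3,j)(12-j)!
= C(3,0)·12! - C(3,1)·11! + C(3,2)·10! - C(3,3)·9!
= 479001600 - 119750400 + 10886400 - 362880
= 369774720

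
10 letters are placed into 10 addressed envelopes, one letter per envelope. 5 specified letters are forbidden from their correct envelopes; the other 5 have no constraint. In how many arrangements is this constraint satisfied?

Let A_j be the event that the j-th constrained one is fixed. By inclusion-exclusion over the 5 events:
Σ_{j=0}^{5} (-1)^j C(5,j)(10-j)!
= C(5,0)·10! - C(5,1)·9! + C(5,2)·8! - C(5,3)·7! + C(5,4)·6! - C(5,5)·5!
= 3628800 - 1814400 + 403200 - 50400 + 3600 - 120
= 2170680

2170680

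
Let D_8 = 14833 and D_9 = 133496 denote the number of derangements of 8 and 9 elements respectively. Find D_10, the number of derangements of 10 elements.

D_10 = (10-1)·(D_9 + D_8) = 9·(133496 + 14833) = 9·148329 = 1334961.

1334961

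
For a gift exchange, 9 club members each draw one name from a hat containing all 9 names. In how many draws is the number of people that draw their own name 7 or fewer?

362879

Sum C(9,i)·!(9-i) for i = 0..7:
  i=0: C(9,0)·!9 = 1·133496 = 133496
  i=1: C(9,1)·!8 = 9·14833 = 133497
  i=2: C(9,2)·!7 = 36·1854 = 66744
  i=3: C(9,3)·!6 = 84·265 = 22260
  i=4: C(9,4)·!5 = 126·44 = 5544
  i=5: C(9,5)·!4 = 126·9 = 1134
  i=6: C(9,6)·!3 = 84·2 = 168
  i=7: C(9,7)·!2 = 36·1 = 36
Total = 362879.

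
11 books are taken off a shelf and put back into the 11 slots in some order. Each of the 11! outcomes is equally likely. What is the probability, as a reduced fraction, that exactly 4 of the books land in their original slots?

103/6720

Favorable outcomes: C(11,4)·!7 = 330·1854 = 611820.
Total outcomes: 11! = 39916800.
Probability = 611820/39916800 = 103/6720.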